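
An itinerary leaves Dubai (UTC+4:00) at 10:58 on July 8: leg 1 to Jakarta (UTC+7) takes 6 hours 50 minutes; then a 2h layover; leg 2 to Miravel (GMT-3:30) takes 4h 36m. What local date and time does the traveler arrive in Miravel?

16:54 on July 8

Convert departure to UTC: 10:58 − 4:00 = 06:58 UTC on Jul 8.
Add 6 hours and 50 minutes leg 1 → 13:48 UTC.
Add 2 hours layover in Jakarta → 15:48 UTC.
Add 4 hours and 36 minutes leg 2 → 20:24 UTC.
Miravel is UTC−3:30, so local arrival = 20:24 − 3:30 = 16:54 on Jul 8.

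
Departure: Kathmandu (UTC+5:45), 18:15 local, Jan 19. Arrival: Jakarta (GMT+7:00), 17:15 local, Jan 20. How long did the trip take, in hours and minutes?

21 hours 45 minutes

Jakarta is 1:15 ahead of Kathmandu.
Clock-face elapsed time (ignoring zones) is 23 hours.
Actual elapsed = 23 hours − 1:15 = 21 hours 45 minutes.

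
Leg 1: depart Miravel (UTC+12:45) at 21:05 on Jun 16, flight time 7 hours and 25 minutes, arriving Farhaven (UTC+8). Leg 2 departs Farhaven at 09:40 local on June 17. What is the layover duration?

9 hours 55 minutes

Convert departure to UTC: 21:05 − 12:45 = 08:20 UTC on Jun 16.
Add 7 hours and 25 minutes flight time → 15:45 UTC.
Farhaven is UTC+8:00, so local arrival = 15:45 + 8:00 = 23:45 on Jun 16.
Layover = 09:40 − 23:45 (+1 day) = 9 hours 55 minutes.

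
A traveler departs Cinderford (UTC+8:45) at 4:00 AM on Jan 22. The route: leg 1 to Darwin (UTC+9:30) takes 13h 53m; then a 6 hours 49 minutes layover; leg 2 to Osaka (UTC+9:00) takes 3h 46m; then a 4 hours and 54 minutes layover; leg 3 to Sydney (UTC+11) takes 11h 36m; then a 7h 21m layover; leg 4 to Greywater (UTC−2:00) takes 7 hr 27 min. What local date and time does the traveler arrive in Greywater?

1:01 AM on Jan 24

Convert departure to UTC: 4:00 AM − 8:45 = 7:15 PM UTC on Jan 21.
Add 13 hours 53 minutes leg 1 → 9:08 AM UTC (Jan 22).
Add 6 hours and 49 minutes layover in Darwin → 3:57 PM UTC.
Add 3 hours and 46 minutes leg 2 → 7:43 PM UTC.
Add 4 hours 54 minutes layover in Osaka → 12:37 AM UTC (Jan 23).
Add 11 hours 36 minutes leg 3 → 12:13 PM UTC.
Add 7 hours 21 minutes layover in Sydney → 7:34 PM UTC.
Add 7 hours and 27 minutes leg 4 → 3:01 AM UTC (Jan 24).
Greywater is UTC−2:00, so local arrival = 3:01 AM − 2:00 = 1:01 AM on Jan 24.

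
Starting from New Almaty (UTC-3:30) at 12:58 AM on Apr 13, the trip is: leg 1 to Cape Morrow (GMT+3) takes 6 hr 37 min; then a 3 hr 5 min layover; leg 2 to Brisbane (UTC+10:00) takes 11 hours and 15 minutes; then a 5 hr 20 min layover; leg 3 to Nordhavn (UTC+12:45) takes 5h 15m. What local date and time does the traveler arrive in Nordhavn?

12:45 AM on April 15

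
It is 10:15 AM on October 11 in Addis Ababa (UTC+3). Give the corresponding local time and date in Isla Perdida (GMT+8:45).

4:00 PM on Oct 11

Isla Perdida is 5:45 ahead of Addis Ababa.
Shift by the zone difference: 10:15 AM + 5:45 = 4:00 PM on Oct 11 in Isla Perdida.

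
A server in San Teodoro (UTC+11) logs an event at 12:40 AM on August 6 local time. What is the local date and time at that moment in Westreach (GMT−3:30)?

In UTC: 12:40 AM − 11:00 = 1:40 PM on Aug 5.
Westreach is UTC−3:30: 1:40 PM − 3:30 = 10:10 AM on Aug 5.

10:10 AM on Aug 5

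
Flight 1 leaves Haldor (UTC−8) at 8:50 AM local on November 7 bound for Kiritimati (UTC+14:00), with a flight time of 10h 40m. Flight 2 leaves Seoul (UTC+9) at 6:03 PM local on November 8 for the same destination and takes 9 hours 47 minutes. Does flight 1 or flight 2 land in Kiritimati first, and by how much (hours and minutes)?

Flight 1 in UTC: 8:50 AM + 8:00 = 4:50 PM on Nov 7.
+10 hours and 40 minutes → arrive 3:30 AM UTC on Nov 8.
Flight 2 in UTC: 6:03 PM − 9:00 = 9:03 AM on Nov 8.
+9 hours 47 minutes → arrive 6:50 PM UTC on Nov 8.
Flight 1 lands earlier by 15 hours 20 minutes.

the first, by 15 hours 20 minutes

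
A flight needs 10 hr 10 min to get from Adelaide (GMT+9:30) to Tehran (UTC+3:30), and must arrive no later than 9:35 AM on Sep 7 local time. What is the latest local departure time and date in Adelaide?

Target arrival in UTC: 9:35 AM − 3:30 = 6:05 AM on Sep 7.
Subtract 10 hours 10 minutes → departure 7:55 PM UTC on Sep 6.
Adelaide is UTC+9:30: 7:55 PM + 9:30 = 5:25 AM on Sep 7.

5:25 AM on Sep 7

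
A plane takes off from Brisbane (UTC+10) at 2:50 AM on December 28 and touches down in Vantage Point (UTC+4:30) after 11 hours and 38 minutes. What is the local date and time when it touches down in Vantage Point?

Vantage Point is 5:30 behind Brisbane.
After 11 hours and 38 minutes it is 2:28 PM in Brisbane.
Shift by the zone difference: 2:28 PM − 5:30 = 8:58 AM on Dec 28 in Vantage Point.

8:58 AM on December 28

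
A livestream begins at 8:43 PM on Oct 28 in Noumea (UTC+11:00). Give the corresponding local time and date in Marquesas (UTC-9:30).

12:13 AM on Oct 28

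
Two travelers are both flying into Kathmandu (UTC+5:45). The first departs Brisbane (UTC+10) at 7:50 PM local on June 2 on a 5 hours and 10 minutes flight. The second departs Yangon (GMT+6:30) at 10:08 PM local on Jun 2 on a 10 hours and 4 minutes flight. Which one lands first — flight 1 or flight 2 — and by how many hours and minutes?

Flight 1 in UTC: 7:50 PM − 10:00 = 9:50 AM on Jun 2.
+5 hours and 10 minutes → arrive 3:00 PM UTC on Jun 2.
Flight 2 in UTC: 10:08 PM − 6:30 = 3:38 PM on Jun 2.
+10 hours 4 minutes → arrive 1:42 AM UTC on Jun 3.
Flight 1 lands earlier by 10 hours 42 minutes.

the first, by 10 hours 42 minutes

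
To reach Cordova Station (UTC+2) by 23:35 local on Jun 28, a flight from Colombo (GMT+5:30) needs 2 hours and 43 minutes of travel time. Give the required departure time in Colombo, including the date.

Target arrival in UTC: 23:35 − 2:00 = 21:35 on Jun 28.
Subtract 2 hours 43 minutes → departure 18:52 UTC on Jun 28.
Colombo is UTC+5:30: 18:52 + 5:30 = 00:22 on Jun 29.

00:22 on June 29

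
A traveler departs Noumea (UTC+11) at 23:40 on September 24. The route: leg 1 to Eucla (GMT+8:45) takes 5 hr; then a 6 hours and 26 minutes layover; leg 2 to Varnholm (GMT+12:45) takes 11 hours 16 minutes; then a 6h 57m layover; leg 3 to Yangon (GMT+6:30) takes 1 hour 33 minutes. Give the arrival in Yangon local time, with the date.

02:22 on Sep 26

Convert departure to UTC: 23:40 − 11:00 = 12:40 UTC on Sep 24.
Add 5 hours leg 1 → 17:40 UTC.
Add 6 hours 26 minutes layover in Eucla → 00:06 UTC (Sep 25).
Add 11 hours 16 minutes leg 2 → 11:22 UTC.
Add 6 hours and 57 minutes layover in Varnholm → 18:19 UTC.
Add 1 hour and 33 minutes leg 3 → 19:52 UTC.
Yangon is UTC+6:30, so local arrival = 19:52 + 6:30 = 02:22 on Sep 26.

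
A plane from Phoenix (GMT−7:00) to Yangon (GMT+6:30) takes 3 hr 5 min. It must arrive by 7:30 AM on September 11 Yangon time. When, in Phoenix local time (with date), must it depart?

2:55 PM on Sep 10

Target arrival in UTC: 7:30 AM − 6:30 = 1:00 AM on Sep 11.
Subtract 3 hours 5 minutes → departure 9:55 PM UTC on Sep 10.
Phoenix is UTC−7:00: 9:55 PM − 7:00 = 2:55 PM on Sep 10.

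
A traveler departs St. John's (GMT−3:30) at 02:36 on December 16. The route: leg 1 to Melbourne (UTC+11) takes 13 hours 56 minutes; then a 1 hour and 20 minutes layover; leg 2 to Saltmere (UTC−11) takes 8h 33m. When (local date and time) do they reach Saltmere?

Convert departure to UTC: 02:36 + 3:30 = 06:06 UTC on Dec 16.
Add 13 hours 56 minutes leg 1 → 20:02 UTC.
Add 1 hour 20 minutes layover in Melbourne → 21:22 UTC.
Add 8 hours 33 minutes leg 2 → 05:55 UTC (Dec 17).
Saltmere is UTC−11:00, so local arrival = 05:55 − 11:00 = 18:55 on Dec 16.

18:55 on December 16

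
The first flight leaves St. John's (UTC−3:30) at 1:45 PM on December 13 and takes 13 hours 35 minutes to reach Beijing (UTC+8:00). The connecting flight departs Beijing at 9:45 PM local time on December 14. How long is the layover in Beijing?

Convert departure to UTC: 1:45 PM + 3:30 = 5:15 PM UTC on Dec 13.
Add 13 hours 35 minutes flight time → 6:50 AM UTC (Dec 14).
Beijing is UTC+8:00, so local arrival = 6:50 AM + 8:00 = 2:50 PM on Dec 14.
Layover = 9:45 PM − 2:50 PM = 6 hours 55 minutes.

6 hours 55 minutes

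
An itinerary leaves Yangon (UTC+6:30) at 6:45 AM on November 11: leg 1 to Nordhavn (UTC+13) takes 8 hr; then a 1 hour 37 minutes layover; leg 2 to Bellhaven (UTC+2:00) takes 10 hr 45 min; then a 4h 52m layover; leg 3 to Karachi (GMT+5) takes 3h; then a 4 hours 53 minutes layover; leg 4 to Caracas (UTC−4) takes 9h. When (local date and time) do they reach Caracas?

2:22 PM on November 12

Convert departure to UTC: 6:45 AM − 6:30 = 12:15 AM UTC on Nov 11.
Add 8 hours leg 1 → 8:15 AM UTC.
Add 1 hour and 37 minutes layover in Nordhavn → 9:52 AM UTC.
Add 10 hours 45 minutes leg 2 → 8:37 PM UTC.
Add 4 hours and 52 minutes layover in Bellhaven → 1:29 AM UTC (Nov 12).
Add 3 hours leg 3 → 4:29 AM UTC.
Add 4 hours 53 minutes layover in Karachi → 9:22 AM UTC.
Add 9 hours leg 4 → 6:22 PM UTC.
Caracas is UTC−4:00, so local arrival = 6:22 PM − 4:00 = 2:22 PM on Nov 12.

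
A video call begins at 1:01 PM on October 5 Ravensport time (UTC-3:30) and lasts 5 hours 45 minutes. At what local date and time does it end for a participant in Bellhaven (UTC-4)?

Convert start to UTC: 1:01 PM + 3:30 = 4:31 PM UTC on Oct 5.
Add 5 hours and 45 minutes duration → 10:16 PM UTC.
Bellhaven is UTC−4:00, so local end time = 10:16 PM − 4:00 = 6:16 PM on Oct 5.

6:16 PM on October 5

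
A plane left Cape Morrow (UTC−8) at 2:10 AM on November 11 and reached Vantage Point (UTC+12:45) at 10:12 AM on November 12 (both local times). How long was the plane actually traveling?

11 hours 17 minutes

Vantage Point is 20:45 ahead of Cape Morrow.
Clock-face elapsed time (ignoring zones) is 32 hours 2 minutes.
Actual elapsed = 32 hours 2 minutes − 20:45 = 11 hours 17 minutes.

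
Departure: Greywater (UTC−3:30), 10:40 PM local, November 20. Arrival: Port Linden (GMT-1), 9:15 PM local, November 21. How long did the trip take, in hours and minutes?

20 hours 5 minutes

Departure in UTC: 10:40 PM + 3:30 = 2:10 AM on Nov 21.
Arrival in UTC: 9:15 PM + 1:00 = 10:15 PM on Nov 21.
Elapsed = 10:15 PM − 2:10 AM = 20 hours 5 minutes.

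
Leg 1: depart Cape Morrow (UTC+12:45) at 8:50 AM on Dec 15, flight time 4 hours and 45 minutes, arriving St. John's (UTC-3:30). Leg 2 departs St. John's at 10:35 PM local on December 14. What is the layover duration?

1 hour 15 minutes

Convert departure to UTC: 8:50 AM − 12:45 = 8:05 PM UTC on Dec 14.
Add 4 hours and 45 minutes flight time → 12:50 AM UTC (Dec 15).
St. John's is UTC−3:30, so local arrival = 12:50 AM − 3:30 = 9:20 PM on Dec 14.
Layover = 10:35 PM − 9:20 PM = 1 hour 15 minutes.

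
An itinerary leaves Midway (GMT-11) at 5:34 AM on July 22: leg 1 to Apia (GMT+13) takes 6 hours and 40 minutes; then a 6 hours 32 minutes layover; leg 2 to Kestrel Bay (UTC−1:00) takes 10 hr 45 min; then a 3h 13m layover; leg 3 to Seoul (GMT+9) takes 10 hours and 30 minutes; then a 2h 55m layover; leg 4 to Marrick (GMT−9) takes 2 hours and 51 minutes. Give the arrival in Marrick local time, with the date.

Convert departure to UTC: 5:34 AM + 11:00 = 4:34 PM UTC on Jul 22.
Add 6 hours and 40 minutes leg 1 → 11:14 PM UTC.
Add 6 hours and 32 minutes layover in Apia → 5:46 AM UTC (Jul 23).
Add 10 hours 45 minutes leg 2 → 4:31 PM UTC.
Add 3 hours 13 minutes layover in Kestrel Bay → 7:44 PM UTC.
Add 10 hours 30 minutes leg 3 → 6:14 AM UTC (Jul 24).
Add 2 hours and 55 minutes layover in Seoul → 9:09 AM UTC.
Add 2 hours 51 minutes leg 4 → 12:00 PM UTC.
Marrick is UTC−9:00, so local arrival = 12:00 PM − 9:00 = 3:00 AM on Jul 24.

3:00 AM on Jul 24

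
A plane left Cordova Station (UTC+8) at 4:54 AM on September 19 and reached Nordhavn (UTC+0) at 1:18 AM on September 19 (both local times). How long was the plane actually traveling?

Departure in UTC: 4:54 AM − 8:00 = 8:54 PM on Sep 18.
Arrival is already UTC: 1:18 AM on Sep 19.
Elapsed = 1:18 AM − 8:54 PM (+1 day) = 4 hours 24 minutes.

4 hours 24 minutes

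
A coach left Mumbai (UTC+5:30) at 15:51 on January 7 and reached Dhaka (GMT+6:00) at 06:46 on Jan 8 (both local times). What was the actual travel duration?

14 hours 25 minutes

Departure in UTC: 15:51 − 5:30 = 10:21 on Jan 7.
Arrival in UTC: 06:46 − 6:00 = 00:46 on Jan 8.
Elapsed = 00:46 − 10:21 (+1 day) = 14 hours 25 minutes.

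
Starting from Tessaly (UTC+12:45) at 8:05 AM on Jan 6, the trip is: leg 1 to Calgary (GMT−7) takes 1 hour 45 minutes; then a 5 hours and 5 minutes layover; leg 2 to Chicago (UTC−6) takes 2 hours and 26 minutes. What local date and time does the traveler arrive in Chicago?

Convert departure to UTC: 8:05 AM − 12:45 = 7:20 PM UTC on Jan 5.
Add 1 hour and 45 minutes leg 1 → 9:05 PM UTC.
Add 5 hours and 5 minutes layover in Calgary → 2:10 AM UTC (Jan 6).
Add 2 hours 26 minutes leg 2 → 4:36 AM UTC.
Chicago is UTC−6:00, so local arrival = 4:36 AM − 6:00 = 10:36 PM on Jan 5.

10:36 PM on January 5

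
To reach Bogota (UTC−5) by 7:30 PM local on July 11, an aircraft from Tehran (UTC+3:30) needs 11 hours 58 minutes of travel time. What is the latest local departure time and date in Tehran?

4:02 PM on July 11

Target arrival in UTC: 7:30 PM + 5:00 = 12:30 AM on Jul 12.
Subtract 11 hours 58 minutes → departure 12:32 PM UTC on Jul 11.
Tehran is UTC+3:30: 12:32 PM + 3:30 = 4:02 PM on Jul 11.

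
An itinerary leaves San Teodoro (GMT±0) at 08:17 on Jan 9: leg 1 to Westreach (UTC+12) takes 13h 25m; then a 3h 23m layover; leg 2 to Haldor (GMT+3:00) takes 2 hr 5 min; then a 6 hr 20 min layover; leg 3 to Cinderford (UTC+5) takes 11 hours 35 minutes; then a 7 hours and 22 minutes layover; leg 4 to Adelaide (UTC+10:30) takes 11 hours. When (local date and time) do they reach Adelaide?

San Teodoro is at UTC+0, so departure is already 08:17 UTC on Jan 9.
Add 13 hours and 25 minutes leg 1 → 21:42 UTC.
Add 3 hours 23 minutes layover in Westreach → 01:05 UTC (Jan 10).
Add 2 hours and 5 minutes leg 2 → 03:10 UTC.
Add 6 hours and 20 minutes layover in Haldor → 09:30 UTC.
Add 11 hours and 35 minutes leg 3 → 21:05 UTC.
Add 7 hours and 22 minutes layover in Cinderford → 04:27 UTC (Jan 11).
Add 11 hours leg 4 → 15:27 UTC.
Adelaide is UTC+10:30, so local arrival = 15:27 + 10:30 = 01:57 on Jan 12.

01:57 on January 12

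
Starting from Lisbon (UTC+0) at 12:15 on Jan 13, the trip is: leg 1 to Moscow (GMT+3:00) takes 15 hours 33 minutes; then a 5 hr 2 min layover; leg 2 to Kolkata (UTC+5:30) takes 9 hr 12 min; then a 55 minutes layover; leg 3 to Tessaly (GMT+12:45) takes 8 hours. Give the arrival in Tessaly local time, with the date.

Lisbon is at UTC+0, so departure is already 12:15 UTC on Jan 13.
Add 15 hours 33 minutes leg 1 → 03:48 UTC (Jan 14).
Add 5 hours and 2 minutes layover in Moscow → 08:50 UTC.
Add 9 hours and 12 minutes leg 2 → 18:02 UTC.
Add 55 minutes layover in Kolkata → 18:57 UTC.
Add 8 hours leg 3 → 02:57 UTC (Jan 15).
Tessaly is UTC+12:45, so local arrival = 02:57 + 12:45 = 15:42 on Jan 15.

15:42 on Jan 15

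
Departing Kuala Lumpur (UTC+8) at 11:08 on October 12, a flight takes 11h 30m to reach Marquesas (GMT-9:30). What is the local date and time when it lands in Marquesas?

05:08 on October 12

Convert departure to UTC: 11:08 − 8:00 = 03:08 UTC on Oct 12.
Add 11 hours and 30 minutes travel time → 14:38 UTC.
Marquesas is UTC−9:30, so local arrival = 14:38 − 9:30 = 05:08 on Oct 12.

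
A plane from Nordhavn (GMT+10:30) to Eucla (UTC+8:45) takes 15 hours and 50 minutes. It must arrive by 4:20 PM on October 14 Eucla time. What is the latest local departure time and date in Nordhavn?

2:15 AM on October 14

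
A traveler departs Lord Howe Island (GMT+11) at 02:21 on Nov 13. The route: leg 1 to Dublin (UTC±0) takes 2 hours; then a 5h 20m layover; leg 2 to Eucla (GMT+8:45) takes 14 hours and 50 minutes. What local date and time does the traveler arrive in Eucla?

22:16 on Nov 13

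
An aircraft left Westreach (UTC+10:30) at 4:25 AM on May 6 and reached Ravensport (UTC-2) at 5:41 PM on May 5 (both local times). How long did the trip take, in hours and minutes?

1 hour 46 minutes

Ravensport is 12:30 behind Westreach.
Clock-face elapsed time (ignoring zones) is −10 hours 44 minutes.
Actual elapsed = −10 hours 44 minutes + 12:30 = 1 hour 46 minutes.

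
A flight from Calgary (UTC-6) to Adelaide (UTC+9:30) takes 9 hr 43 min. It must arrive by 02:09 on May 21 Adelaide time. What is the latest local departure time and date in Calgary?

00:56 on May 20

Target arrival in UTC: 02:09 − 9:30 = 16:39 on May 20.
Subtract 9 hours and 43 minutes → departure 06:56 UTC on May 20.
Calgary is UTC−6:00: 06:56 − 6:00 = 00:56 on May 20.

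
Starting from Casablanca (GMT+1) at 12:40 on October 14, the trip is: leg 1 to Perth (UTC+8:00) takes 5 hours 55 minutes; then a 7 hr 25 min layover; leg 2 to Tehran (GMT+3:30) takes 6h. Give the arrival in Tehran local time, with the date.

Convert departure to UTC: 12:40 − 1:00 = 11:40 UTC on Oct 14.
Add 5 hours 55 minutes leg 1 → 17:35 UTC.
Add 7 hours and 25 minutes layover in Perth → 01:00 UTC (Oct 15).
Add 6 hours leg 2 → 07:00 UTC.
Tehran is UTC+3:30, so local arrival = 07:00 + 3:30 = 10:30 on Oct 15.

10:30 on October 15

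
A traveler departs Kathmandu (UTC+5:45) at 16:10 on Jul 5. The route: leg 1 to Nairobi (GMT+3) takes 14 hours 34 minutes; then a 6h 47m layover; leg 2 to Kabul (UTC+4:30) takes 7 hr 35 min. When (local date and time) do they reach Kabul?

Convert departure to UTC: 16:10 − 5:45 = 10:25 UTC on Jul 5.
Add 14 hours and 34 minutes leg 1 → 00:59 UTC (Jul 6).
Add 6 hours and 47 minutes layover in Nairobi → 07:46 UTC.
Add 7 hours and 35 minutes leg 2 → 15:21 UTC.
Kabul is UTC+4:30, so local arrival = 15:21 + 4:30 = 19:51 on Jul 6.

19:51 on Jul 6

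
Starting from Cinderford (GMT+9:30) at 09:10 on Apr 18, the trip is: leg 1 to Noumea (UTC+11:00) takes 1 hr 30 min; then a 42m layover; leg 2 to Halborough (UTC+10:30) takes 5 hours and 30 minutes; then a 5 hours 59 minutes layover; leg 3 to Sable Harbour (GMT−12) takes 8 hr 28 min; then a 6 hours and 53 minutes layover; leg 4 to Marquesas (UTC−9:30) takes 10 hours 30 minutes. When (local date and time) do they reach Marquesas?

Convert departure to UTC: 09:10 − 9:30 = 23:40 UTC on Apr 17.
Add 1 hour 30 minutes leg 1 → 01:10 UTC (Apr 18).
Add 42 minutes layover in Noumea → 01:52 UTC.
Add 5 hours and 30 minutes leg 2 → 07:22 UTC.
Add 5 hours and 59 minutes layover in Halborough → 13:21 UTC.
Add 8 hours 28 minutes leg 3 → 21:49 UTC.
Add 6 hours and 53 minutes layover in Sable Harbour → 04:42 UTC (Apr 19).
Add 10 hours 30 minutes leg 4 → 15:12 UTC.
Marquesas is UTC−9:30, so local arrival = 15:12 − 9:30 = 05:42 on Apr 19.

05:42 on April 19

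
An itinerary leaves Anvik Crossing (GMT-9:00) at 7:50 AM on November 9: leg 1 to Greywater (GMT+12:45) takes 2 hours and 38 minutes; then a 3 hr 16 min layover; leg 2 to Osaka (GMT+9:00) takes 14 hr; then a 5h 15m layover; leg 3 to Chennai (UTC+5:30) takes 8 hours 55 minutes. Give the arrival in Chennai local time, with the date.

8:24 AM on November 11

Convert departure to UTC: 7:50 AM + 9:00 = 4:50 PM UTC on Nov 9.
Add 2 hours and 38 minutes leg 1 → 7:28 PM UTC.
Add 3 hours 16 minutes layover in Greywater → 10:44 PM UTC.
Add 14 hours leg 2 → 12:44 PM UTC (Nov 10).
Add 5 hours and 15 minutes layover in Osaka → 5:59 PM UTC.
Add 8 hours 55 minutes leg 3 → 2:54 AM UTC (Nov 11).
Chennai is UTC+5:30, so local arrival = 2:54 AM + 5:30 = 8:24 AM on Nov 11.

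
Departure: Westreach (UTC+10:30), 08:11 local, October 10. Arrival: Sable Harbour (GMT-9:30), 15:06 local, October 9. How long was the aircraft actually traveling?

Departure in UTC: 08:11 − 10:30 = 21:41 on Oct 9.
Arrival in UTC: 15:06 + 9:30 = 00:36 on Oct 10.
Elapsed = 00:36 − 21:41 (+1 day) = 2 hours 55 minutes.

2 hours 55 minutes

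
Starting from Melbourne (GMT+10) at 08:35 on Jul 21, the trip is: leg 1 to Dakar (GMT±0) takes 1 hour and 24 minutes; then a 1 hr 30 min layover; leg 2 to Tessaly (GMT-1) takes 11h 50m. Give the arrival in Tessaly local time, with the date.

Convert departure to UTC: 08:35 − 10:00 = 22:35 UTC on Jul 20.
Add 1 hour 24 minutes leg 1 → 23:59 UTC.
Add 1 hour 30 minutes layover in Dakar → 01:29 UTC (Jul 21).
Add 11 hours 50 minutes leg 2 → 13:19 UTC.
Tessaly is UTC−1:00, so local arrival = 13:19 − 1:00 = 12:19 on Jul 21.

12:19 on July 21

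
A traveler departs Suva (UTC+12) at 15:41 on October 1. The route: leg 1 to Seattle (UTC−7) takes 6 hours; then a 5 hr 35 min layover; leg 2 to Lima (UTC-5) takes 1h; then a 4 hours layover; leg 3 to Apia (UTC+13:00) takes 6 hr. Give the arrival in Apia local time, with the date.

Convert departure to UTC: 15:41 − 12:00 = 03:41 UTC on Oct 1.
Add 6 hours leg 1 → 09:41 UTC.
Add 5 hours and 35 minutes layover in Seattle → 15:16 UTC.
Add 1 hour leg 2 → 16:16 UTC.
Add 4 hours layover in Lima → 20:16 UTC.
Add 6 hours leg 3 → 02:16 UTC (Oct 2).
Apia is UTC+13:00, so local arrival = 02:16 + 13:00 = 15:16 on Oct 2.

15:16 on October 2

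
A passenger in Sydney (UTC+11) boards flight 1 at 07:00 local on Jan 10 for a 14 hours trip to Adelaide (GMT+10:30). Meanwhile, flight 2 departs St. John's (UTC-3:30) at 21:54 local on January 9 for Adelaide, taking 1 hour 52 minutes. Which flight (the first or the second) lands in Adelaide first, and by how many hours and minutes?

Flight 1 in UTC: 07:00 − 11:00 = 20:00 on Jan 9.
+14 hours → arrive 10:00 UTC on Jan 10.
Flight 2 in UTC: 21:54 + 3:30 = 01:24 on Jan 10.
+1 hour and 52 minutes → arrive 03:16 UTC on Jan 10.
Flight 2 lands earlier by 6 hours 44 minutes.

the second, by 6 hours 44 minutes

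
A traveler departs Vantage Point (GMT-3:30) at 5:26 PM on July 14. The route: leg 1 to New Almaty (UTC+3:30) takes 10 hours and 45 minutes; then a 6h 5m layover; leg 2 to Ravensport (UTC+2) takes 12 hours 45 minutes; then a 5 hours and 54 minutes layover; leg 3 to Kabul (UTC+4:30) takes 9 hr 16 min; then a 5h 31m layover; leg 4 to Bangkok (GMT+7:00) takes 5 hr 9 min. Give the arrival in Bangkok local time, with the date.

11:21 AM on July 17

Convert departure to UTC: 5:26 PM + 3:30 = 8:56 PM UTC on Jul 14.
Add 10 hours 45 minutes leg 1 → 7:41 AM UTC (Jul 15).
Add 6 hours 5 minutes layover in New Almaty → 1:46 PM UTC.
Add 12 hours 45 minutes leg 2 → 2:31 AM UTC (Jul 16).
Add 5 hours and 54 minutes layover in Ravensport → 8:25 AM UTC.
Add 9 hours 16 minutes leg 3 → 5:41 PM UTC.
Add 5 hours and 31 minutes layover in Kabul → 11:12 PM UTC.
Add 5 hours 9 minutes leg 4 → 4:21 AM UTC (Jul 17).
Bangkok is UTC+7:00, so local arrival = 4:21 AM + 7:00 = 11:21 AM on Jul 17.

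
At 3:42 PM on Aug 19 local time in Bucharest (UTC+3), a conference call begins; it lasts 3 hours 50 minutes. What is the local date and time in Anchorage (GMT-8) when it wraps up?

8:32 AM on Aug 19

Anchorage is 11:00 behind Bucharest.
After 3 hours and 50 minutes it is 7:32 PM in Bucharest.
Shift by the zone difference: 7:32 PM − 11:00 = 8:32 AM on Aug 19 in Anchorage.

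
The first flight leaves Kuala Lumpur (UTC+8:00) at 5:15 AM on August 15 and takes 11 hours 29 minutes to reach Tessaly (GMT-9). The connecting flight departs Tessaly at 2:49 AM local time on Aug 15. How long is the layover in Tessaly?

3 hours 5 minutes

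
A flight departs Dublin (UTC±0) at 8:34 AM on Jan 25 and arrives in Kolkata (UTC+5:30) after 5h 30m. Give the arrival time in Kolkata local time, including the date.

Dublin is at UTC+0, so departure is already 8:34 AM UTC on Jan 25.
Add 5 hours and 30 minutes travel time → 2:04 PM UTC.
Kolkata is UTC+5:30, so local arrival = 2:04 PM + 5:30 = 7:34 PM on Jan 25.

7:34 PM on Jan 25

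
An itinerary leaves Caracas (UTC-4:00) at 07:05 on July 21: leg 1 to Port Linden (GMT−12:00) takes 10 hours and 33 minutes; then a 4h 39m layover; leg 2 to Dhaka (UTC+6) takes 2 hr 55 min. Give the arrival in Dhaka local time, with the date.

11:12 on July 22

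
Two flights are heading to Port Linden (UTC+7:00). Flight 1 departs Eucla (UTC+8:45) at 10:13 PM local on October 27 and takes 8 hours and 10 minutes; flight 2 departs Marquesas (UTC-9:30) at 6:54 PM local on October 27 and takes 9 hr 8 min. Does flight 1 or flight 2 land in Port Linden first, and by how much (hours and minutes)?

Flight 1 in UTC: 10:13 PM − 8:45 = 1:28 PM on Oct 27.
+8 hours 10 minutes → arrive 9:38 PM UTC on Oct 27.
Flight 2 in UTC: 6:54 PM + 9:30 = 4:24 AM on Oct 28.
+9 hours and 8 minutes → arrive 1:32 PM UTC on Oct 28.
Flight 1 lands earlier by 15 hours 54 minutes.

the first, by 15 hours 54 minutes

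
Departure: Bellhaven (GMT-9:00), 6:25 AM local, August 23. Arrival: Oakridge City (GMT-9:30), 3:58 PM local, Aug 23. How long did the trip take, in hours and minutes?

Departure in UTC: 6:25 AM + 9:00 = 3:25 PM on Aug 23.
Arrival in UTC: 3:58 PM + 9:30 = 1:28 AM on Aug 24.
Elapsed = 1:28 AM − 3:25 PM (+1 day) = 10 hours 3 minutes.

10 hours 3 minutes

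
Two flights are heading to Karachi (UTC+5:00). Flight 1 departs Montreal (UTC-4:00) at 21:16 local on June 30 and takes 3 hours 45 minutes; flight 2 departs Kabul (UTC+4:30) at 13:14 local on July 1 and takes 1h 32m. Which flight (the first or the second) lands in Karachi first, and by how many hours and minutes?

the first, by 5 hours 15 minutes

Flight 1 in UTC: 21:16 + 4:00 = 01:16 on Jul 1.
+3 hours 45 minutes → arrive 05:01 UTC on Jul 1.
Flight 2 in UTC: 13:14 − 4:30 = 08:44 on Jul 1.
+1 hour and 32 minutes → arrive 10:16 UTC on Jul 1.
Flight 1 lands earlier by 5 hours 15 minutes.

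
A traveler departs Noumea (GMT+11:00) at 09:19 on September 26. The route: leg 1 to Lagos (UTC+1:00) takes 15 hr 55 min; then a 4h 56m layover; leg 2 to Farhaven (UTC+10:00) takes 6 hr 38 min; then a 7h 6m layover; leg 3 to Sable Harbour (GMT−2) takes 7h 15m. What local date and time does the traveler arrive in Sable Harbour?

14:09 on September 27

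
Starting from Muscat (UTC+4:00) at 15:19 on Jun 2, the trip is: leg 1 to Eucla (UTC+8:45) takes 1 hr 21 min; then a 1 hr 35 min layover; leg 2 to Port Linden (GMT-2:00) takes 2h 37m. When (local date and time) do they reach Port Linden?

14:52 on June 2

Convert departure to UTC: 15:19 − 4:00 = 11:19 UTC on Jun 2.
Add 1 hour 21 minutes leg 1 → 12:40 UTC.
Add 1 hour and 35 minutes layover in Eucla → 14:15 UTC.
Add 2 hours and 37 minutes leg 2 → 16:52 UTC.
Port Linden is UTC−2:00, so local arrival = 16:52 − 2:00 = 14:52 on Jun 2.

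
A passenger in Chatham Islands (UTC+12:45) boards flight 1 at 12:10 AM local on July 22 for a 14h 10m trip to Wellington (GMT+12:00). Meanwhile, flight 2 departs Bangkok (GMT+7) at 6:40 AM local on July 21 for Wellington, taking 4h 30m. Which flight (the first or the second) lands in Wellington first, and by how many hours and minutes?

the second, by 21 hours 25 minutes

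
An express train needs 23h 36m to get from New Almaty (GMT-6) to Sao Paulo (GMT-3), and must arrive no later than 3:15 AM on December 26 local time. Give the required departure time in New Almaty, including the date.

Target arrival in UTC: 3:15 AM + 3:00 = 6:15 AM on Dec 26.
Subtract 23 hours and 36 minutes → departure 6:39 AM UTC on Dec 25.
New Almaty is UTC−6:00: 6:39 AM − 6:00 = 12:39 AM on Dec 25.

12:39 AM on December 25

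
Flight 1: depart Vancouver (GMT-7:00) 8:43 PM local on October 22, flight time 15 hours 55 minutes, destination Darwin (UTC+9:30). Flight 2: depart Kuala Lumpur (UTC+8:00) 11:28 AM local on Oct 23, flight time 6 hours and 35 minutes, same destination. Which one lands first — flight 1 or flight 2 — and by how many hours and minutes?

the second, by 9 hours 35 minutes

Flight 1 in UTC: 8:43 PM + 7:00 = 3:43 AM on Oct 23.
+15 hours 55 minutes → arrive 7:38 PM UTC on Oct 23.
Flight 2 in UTC: 11:28 AM − 8:00 = 3:28 AM on Oct 23.
+6 hours 35 minutes → arrive 10:03 AM UTC on Oct 23.
Flight 2 lands earlier by 9 hours 35 minutes.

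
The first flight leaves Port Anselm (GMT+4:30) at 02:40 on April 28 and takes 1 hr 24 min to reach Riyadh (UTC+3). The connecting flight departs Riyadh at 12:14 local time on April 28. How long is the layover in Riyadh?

Convert departure to UTC: 02:40 − 4:30 = 22:10 UTC on Apr 27.
Add 1 hour and 24 minutes flight time → 23:34 UTC.
Riyadh is UTC+3:00, so local arrival = 23:34 + 3:00 = 02:34 on Apr 28.
Layover = 12:14 − 02:34 = 9 hours 40 minutes.

9 hours 40 minutes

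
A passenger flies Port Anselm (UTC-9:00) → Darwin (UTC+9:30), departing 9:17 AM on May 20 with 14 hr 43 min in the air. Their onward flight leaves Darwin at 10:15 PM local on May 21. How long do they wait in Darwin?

3 hours 45 minutes

Convert departure to UTC: 9:17 AM + 9:00 = 6:17 PM UTC on May 20.
Add 14 hours and 43 minutes flight time → 9:00 AM UTC (May 21).
Darwin is UTC+9:30, so local arrival = 9:00 AM + 9:30 = 6:30 PM on May 21.
Layover = 10:15 PM − 6:30 PM = 3 hours 45 minutes.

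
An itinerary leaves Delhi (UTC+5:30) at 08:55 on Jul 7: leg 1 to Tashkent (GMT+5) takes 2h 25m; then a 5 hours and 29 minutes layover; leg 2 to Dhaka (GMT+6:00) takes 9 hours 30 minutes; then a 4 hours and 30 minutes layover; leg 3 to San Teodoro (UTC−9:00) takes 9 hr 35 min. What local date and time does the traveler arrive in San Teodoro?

01:54 on Jul 8

Convert departure to UTC: 08:55 − 5:30 = 03:25 UTC on Jul 7.
Add 2 hours and 25 minutes leg 1 → 05:50 UTC.
Add 5 hours 29 minutes layover in Tashkent → 11:19 UTC.
Add 9 hours 30 minutes leg 2 → 20:49 UTC.
Add 4 hours and 30 minutes layover in Dhaka → 01:19 UTC (Jul 8).
Add 9 hours 35 minutes leg 3 → 10:54 UTC.
San Teodoro is UTC−9:00, so local arrival = 10:54 − 9:00 = 01:54 on Jul 8.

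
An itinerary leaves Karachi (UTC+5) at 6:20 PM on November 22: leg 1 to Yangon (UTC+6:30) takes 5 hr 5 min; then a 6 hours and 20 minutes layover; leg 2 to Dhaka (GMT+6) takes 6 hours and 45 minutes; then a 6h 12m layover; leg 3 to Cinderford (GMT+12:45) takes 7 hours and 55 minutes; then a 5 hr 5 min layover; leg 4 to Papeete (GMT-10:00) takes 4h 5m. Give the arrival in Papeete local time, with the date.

Convert departure to UTC: 6:20 PM − 5:00 = 1:20 PM UTC on Nov 22.
Add 5 hours and 5 minutes leg 1 → 6:25 PM UTC.
Add 6 hours and 20 minutes layover in Yangon → 12:45 AM UTC (Nov 23).
Add 6 hours 45 minutes leg 2 → 7:30 AM UTC.
Add 6 hours and 12 minutes layover in Dhaka → 1:42 PM UTC.
Add 7 hours and 55 minutes leg 3 → 9:37 PM UTC.
Add 5 hours and 5 minutes layover in Cinderford → 2:42 AM UTC (Nov 24).
Add 4 hours and 5 minutes leg 4 → 6:47 AM UTC.
Papeete is UTC−10:00, so local arrival = 6:47 AM − 10:00 = 8:47 PM on Nov 23.

8:47 PM on Nov 23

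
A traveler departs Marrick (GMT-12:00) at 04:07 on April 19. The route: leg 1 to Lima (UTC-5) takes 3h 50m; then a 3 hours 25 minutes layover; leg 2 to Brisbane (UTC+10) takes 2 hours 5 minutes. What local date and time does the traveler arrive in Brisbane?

11:27 on April 20

Convert departure to UTC: 04:07 + 12:00 = 16:07 UTC on Apr 19.
Add 3 hours and 50 minutes leg 1 → 19:57 UTC.
Add 3 hours 25 minutes layover in Lima → 23:22 UTC.
Add 2 hours and 5 minutes leg 2 → 01:27 UTC (Apr 20).
Brisbane is UTC+10:00, so local arrival = 01:27 + 10:00 = 11:27 on Apr 20.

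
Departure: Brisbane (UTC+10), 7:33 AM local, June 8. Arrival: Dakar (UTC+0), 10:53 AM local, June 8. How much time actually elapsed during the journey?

Departure in UTC: 7:33 AM − 10:00 = 9:33 PM on Jun 7.
Arrival is already UTC: 10:53 AM on Jun 8.
Elapsed = 10:53 AM − 9:33 PM (+1 day) = 13 hours 20 minutes.

13 hours 20 minutes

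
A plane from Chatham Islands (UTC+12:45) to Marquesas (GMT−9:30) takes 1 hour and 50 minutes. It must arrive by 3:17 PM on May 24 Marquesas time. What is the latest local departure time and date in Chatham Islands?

11:42 AM on May 25

Target arrival in UTC: 3:17 PM + 9:30 = 12:47 AM on May 25.
Subtract 1 hour 50 minutes → departure 10:57 PM UTC on May 24.
Chatham Islands is UTC+12:45: 10:57 PM + 12:45 = 11:42 AM on May 25.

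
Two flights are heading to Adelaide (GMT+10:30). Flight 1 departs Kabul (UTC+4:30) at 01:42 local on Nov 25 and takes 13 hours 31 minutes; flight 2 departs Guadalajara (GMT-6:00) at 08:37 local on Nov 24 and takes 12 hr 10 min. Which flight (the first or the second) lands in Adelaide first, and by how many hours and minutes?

the second, by 7 hours 56 minutes

Flight 1 in UTC: 01:42 − 4:30 = 21:12 on Nov 24.
+13 hours 31 minutes → arrive 10:43 UTC on Nov 25.
Flight 2 in UTC: 08:37 + 6:00 = 14:37 on Nov 24.
+12 hours and 10 minutes → arrive 02:47 UTC on Nov 25.
Flight 2 lands earlier by 7 hours 56 minutes.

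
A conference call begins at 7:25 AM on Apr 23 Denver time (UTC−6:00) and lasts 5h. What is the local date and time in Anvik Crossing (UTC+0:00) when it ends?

Convert start to UTC: 7:25 AM + 6:00 = 1:25 PM UTC on Apr 23.
Add 5 hours duration → 6:25 PM UTC.
Anvik Crossing is UTC+0, so local end time is the same: 6:25 PM on Apr 23.

6:25 PM on April 23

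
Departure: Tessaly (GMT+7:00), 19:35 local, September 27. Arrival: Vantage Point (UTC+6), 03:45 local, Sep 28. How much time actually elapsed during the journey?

9 hours 10 minutes

Departure in UTC: 19:35 − 7:00 = 12:35 on Sep 27.
Arrival in UTC: 03:45 − 6:00 = 21:45 on Sep 27.
Elapsed = 21:45 − 12:35 = 9 hours 10 minutes.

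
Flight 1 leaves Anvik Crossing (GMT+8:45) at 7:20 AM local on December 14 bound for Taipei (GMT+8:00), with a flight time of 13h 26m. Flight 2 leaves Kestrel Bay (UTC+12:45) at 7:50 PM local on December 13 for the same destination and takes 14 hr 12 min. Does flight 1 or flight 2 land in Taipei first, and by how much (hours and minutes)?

the second, by 14 hours 44 minutes

Flight 1 in UTC: 7:20 AM − 8:45 = 10:35 PM on Dec 13.
+13 hours 26 minutes → arrive 12:01 PM UTC on Dec 14.
Flight 2 in UTC: 7:50 PM − 12:45 = 7:05 AM on Dec 13.
+14 hours and 12 minutes → arrive 9:17 PM UTC on Dec 13.
Flight 2 lands earlier by 14 hours 44 minutes.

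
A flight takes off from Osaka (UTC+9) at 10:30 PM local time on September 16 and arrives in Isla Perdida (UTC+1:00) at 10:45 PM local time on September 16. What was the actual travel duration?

8 hours 15 minutes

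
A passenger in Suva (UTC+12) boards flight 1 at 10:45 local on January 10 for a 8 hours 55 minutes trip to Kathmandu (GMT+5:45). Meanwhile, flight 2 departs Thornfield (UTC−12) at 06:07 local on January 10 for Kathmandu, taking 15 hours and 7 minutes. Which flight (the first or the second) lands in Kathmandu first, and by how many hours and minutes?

the first, by 25 hours 34 minutes

Flight 1 in UTC: 10:45 − 12:00 = 22:45 on Jan 9.
+8 hours 55 minutes → arrive 07:40 UTC on Jan 10.
Flight 2 in UTC: 06:07 + 12:00 = 18:07 on Jan 10.
+15 hours and 7 minutes → arrive 09:14 UTC on Jan 11.
Flight 1 lands earlier by 25 hours 34 minutes.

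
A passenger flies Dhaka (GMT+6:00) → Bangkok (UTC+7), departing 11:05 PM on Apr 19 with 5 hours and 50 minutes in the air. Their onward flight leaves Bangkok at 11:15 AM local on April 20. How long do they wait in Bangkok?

5 hours 20 minutes

Convert departure to UTC: 11:05 PM − 6:00 = 5:05 PM UTC on Apr 19.
Add 5 hours and 50 minutes flight time → 10:55 PM UTC.
Bangkok is UTC+7:00, so local arrival = 10:55 PM + 7:00 = 5:55 AM on Apr 20.
Layover = 11:15 AM − 5:55 AM = 5 hours 20 minutes.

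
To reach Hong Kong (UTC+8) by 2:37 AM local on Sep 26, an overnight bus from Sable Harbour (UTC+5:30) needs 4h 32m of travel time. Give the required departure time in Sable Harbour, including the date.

7:35 PM on September 25

Target arrival in UTC: 2:37 AM − 8:00 = 6:37 PM on Sep 25.
Subtract 4 hours and 32 minutes → departure 2:05 PM UTC on Sep 25.
Sable Harbour is UTC+5:30: 2:05 PM + 5:30 = 7:35 PM on Sep 25.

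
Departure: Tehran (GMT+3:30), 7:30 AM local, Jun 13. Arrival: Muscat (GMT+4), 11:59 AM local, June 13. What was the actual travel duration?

Departure in UTC: 7:30 AM − 3:30 = 4:00 AM on Jun 13.
Arrival in UTC: 11:59 AM − 4:00 = 7:59 AM on Jun 13.
Elapsed = 7:59 AM − 4:00 AM = 3 hours 59 minutes.

3 hours 59 minutes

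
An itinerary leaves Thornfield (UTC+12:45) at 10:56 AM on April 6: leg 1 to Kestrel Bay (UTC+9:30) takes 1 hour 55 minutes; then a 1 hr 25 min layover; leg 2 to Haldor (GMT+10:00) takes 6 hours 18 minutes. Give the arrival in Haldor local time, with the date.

5:49 PM on April 6

Convert departure to UTC: 10:56 AM − 12:45 = 10:11 PM UTC on Apr 5.
Add 1 hour 55 minutes leg 1 → 12:06 AM UTC (Apr 6).
Add 1 hour 25 minutes layover in Kestrel Bay → 1:31 AM UTC.
Add 6 hours 18 minutes leg 2 → 7:49 AM UTC.
Haldor is UTC+10:00, so local arrival = 7:49 AM + 10:00 = 5:49 PM on Apr 6.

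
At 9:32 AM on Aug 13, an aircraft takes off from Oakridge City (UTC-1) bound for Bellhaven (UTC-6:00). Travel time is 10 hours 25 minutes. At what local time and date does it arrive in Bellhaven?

2:57 PM on August 13

Convert departure to UTC: 9:32 AM + 1:00 = 10:32 AM UTC on Aug 13.
Add 10 hours 25 minutes travel time → 8:57 PM UTC.
Bellhaven is UTC−6:00, so local arrival = 8:57 PM − 6:00 = 2:57 PM on Aug 13.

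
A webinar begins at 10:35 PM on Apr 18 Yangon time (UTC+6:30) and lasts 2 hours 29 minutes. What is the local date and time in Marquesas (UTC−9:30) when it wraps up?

Convert start to UTC: 10:35 PM − 6:30 = 4:05 PM UTC on Apr 18.
Add 2 hours 29 minutes duration → 6:34 PM UTC.
Marquesas is UTC−9:30, so local end time = 6:34 PM − 9:30 = 9:04 AM on Apr 18.

9:04 AM on April 18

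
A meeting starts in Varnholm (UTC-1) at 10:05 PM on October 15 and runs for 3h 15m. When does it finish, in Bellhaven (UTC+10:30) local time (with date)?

Convert start to UTC: 10:05 PM + 1:00 = 11:05 PM UTC on Oct 15.
Add 3 hours and 15 minutes duration → 2:20 AM UTC (Oct 16).
Bellhaven is UTC+10:30, so local end time = 2:20 AM + 10:30 = 12:50 PM on Oct 16.

12:50 PM on October 16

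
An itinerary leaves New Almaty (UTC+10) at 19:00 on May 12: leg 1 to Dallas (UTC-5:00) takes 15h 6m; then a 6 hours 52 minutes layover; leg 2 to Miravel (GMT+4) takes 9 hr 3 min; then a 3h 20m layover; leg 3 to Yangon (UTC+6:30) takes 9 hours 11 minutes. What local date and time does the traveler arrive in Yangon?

Convert departure to UTC: 19:00 − 10:00 = 09:00 UTC on May 12.
Add 15 hours 6 minutes leg 1 → 00:06 UTC (May 13).
Add 6 hours 52 minutes layover in Dallas → 06:58 UTC.
Add 9 hours and 3 minutes leg 2 → 16:01 UTC.
Add 3 hours and 20 minutes layover in Miravel → 19:21 UTC.
Add 9 hours 11 minutes leg 3 → 04:32 UTC (May 14).
Yangon is UTC+6:30, so local arrival = 04:32 + 6:30 = 11:02 on May 14.

11:02 on May 14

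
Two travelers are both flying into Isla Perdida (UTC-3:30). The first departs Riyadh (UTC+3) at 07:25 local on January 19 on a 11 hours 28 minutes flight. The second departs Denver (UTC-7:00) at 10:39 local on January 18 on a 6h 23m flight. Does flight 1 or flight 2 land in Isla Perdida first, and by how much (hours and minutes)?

Flight 1 in UTC: 07:25 − 3:00 = 04:25 on Jan 19.
+11 hours 28 minutes → arrive 15:53 UTC on Jan 19.
Flight 2 in UTC: 10:39 + 7:00 = 17:39 on Jan 18.
+6 hours 23 minutes → arrive 00:02 UTC on Jan 19.
Flight 2 lands earlier by 15 hours 51 minutes.

the second, by 15 hours 51 minutes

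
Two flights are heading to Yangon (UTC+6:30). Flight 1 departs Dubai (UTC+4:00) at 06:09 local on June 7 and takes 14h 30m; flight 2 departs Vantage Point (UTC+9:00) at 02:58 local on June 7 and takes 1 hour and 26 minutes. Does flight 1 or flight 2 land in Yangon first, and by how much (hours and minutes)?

Flight 1 in UTC: 06:09 − 4:00 = 02:09 on Jun 7.
+14 hours 30 minutes → arrive 16:39 UTC on Jun 7.
Flight 2 in UTC: 02:58 − 9:00 = 17:58 on Jun 6.
+1 hour and 26 minutes → arrive 19:24 UTC on Jun 6.
Flight 2 lands earlier by 21 hours 15 minutes.

the second, by 21 hours 15 minutes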